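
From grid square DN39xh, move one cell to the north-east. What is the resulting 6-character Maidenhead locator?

DN49ai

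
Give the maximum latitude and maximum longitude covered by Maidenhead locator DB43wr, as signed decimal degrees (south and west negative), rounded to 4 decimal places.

-76.2500, -110.0833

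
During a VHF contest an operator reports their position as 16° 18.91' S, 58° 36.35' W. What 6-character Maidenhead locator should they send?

GH03qq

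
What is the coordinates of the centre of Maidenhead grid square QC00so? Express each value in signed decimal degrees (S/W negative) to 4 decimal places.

Field Q=16, C=2: +16·20° lon, +2·10° lat → SW at lon 140°, lat -70°.
Square 0, 0: +0·2° lon, +0·1° lat → SW at lon 140°, lat -70°.
Subsquare s=18, o=14: +18·0.0833333° lon, +14·0.0416667° lat → SW at lon 141.5°, lat -69.4167°.
Cell spans 0.0833333° lon × 0.0416667° lat. Centre is SW corner plus half of each.
latitude -69.3958, longitude 141.5417.

-69.3958, 141.5417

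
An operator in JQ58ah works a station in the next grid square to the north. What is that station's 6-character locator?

JQ58ai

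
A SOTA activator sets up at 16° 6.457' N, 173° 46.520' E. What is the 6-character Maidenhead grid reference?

RK66vc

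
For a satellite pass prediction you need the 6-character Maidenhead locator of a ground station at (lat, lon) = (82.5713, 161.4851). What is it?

RR02rn

Add 180° to longitude and 90° to latitude: 341.4851, 172.5713.
Field: 341.4851/20 → 17 → R, 172.5713/10 → 17 → R; chars RR.
Square: 1.4851/2 → 0, 2.5713/1 → 2; chars 02.
Subsquare: 1.4851/0.0833333 → 17 → r, 0.5713/0.0416667 → 13 → n; chars rn.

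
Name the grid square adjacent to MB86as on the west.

MB76xs

Longitude subsquare a = 0; −1 → -1, wraps to 23 = x, carry into square.
Longitude square 8; −1 → 7.
The latitude characters are unchanged.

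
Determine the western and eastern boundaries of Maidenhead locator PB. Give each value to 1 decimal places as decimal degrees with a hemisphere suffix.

120.0° E, 140.0° E

Field P=15, B=1: +15·20° lon, +1·10° lat → SW at lon 120°, lat -80°.
Cell spans 20° lon × 10° lat.
west 120.0° E, east 140.0° E.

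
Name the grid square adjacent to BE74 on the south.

BE73

Latitude square 4; −1 → 3.
The longitude characters are unchanged.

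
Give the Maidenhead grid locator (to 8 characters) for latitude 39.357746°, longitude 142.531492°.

Add 180° to longitude and 90° to latitude: 322.53149, 129.35775.
Field: 322.53149/20 → 16 → Q, 129.35775/10 → 12 → M; chars QM.
Square: 2.53149/2 → 1, 9.35775/1 → 9; chars 19.
Subsquare: 0.53149/0.0833333 → 6 → g, 0.35775/0.0416667 → 8 → i; chars gi.
Extended square: 0.03149/0.00833333 → 3, 0.02441/0.00416667 → 5; chars 35.

QM19gi35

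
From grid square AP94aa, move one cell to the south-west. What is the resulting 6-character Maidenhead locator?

AP83xx

Longitude subsquare a = 0; −1 → -1, wraps to 23 = x, carry into square.
Longitude square 9; −1 → 8.
Latitude subsquare a = 0; −1 → -1, wraps to 23 = x, carry into square.
Latitude square 4; −1 → 3.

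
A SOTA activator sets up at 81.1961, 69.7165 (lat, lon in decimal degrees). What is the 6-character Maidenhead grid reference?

MR41ue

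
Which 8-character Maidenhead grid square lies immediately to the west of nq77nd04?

NQ77md94

Longitude extended square 0; −1 → -1, wraps to 9, carry into subsquare.
Longitude subsquare n = 13; −1 → 12 = m.
The latitude characters are unchanged.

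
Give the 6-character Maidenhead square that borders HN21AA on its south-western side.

HN10xx

Longitude subsquare a = 0; −1 → -1, wraps to 23 = x, carry into square.
Longitude square 2; −1 → 1.
Latitude subsquare a = 0; −1 → -1, wraps to 23 = x, carry into square.
Latitude square 1; −1 → 0.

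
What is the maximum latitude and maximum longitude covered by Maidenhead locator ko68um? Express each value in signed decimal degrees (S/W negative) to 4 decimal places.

Field K=10, O=14: +10·20° lon, +14·10° lat → SW at lon 20°, lat 50°.
Square 6, 8: +6·2° lon, +8·1° lat → SW at lon 32°, lat 58°.
Subsquare u=20, m=12: +20·0.0833333° lon, +12·0.0416667° lat → SW at lon 33.6667°, lat 58.5°.
Cell spans 0.0833333° lon × 0.0416667° lat. NE corner is SW corner plus one full cell.
latitude 58.5417, longitude 33.7500.

58.5417, 33.7500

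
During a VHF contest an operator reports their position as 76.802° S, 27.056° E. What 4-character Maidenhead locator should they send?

KB33

Add 180° to longitude and 90° to latitude: 207.06, 13.20.
Field: 207.06/20 → 10 → K, 13.20/10 → 1 → B; chars KB.
Square: 7.06/2 → 3, 3.20/1 → 3; chars 33.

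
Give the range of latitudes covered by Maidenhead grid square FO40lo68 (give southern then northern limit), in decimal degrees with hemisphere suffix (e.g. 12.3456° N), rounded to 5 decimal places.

50.61667° N, 50.62083° N

Field F=5, O=14: +5·20° lon, +14·10° lat → SW at lon -80°, lat 50°.
Square 4, 0: +4·2° lon, +0·1° lat → SW at lon -72°, lat 50°.
Subsquare l=11, o=14: +11·0.0833333° lon, +14·0.0416667° lat → SW at lon -71.0833°, lat 50.5833°.
Extended square 6, 8: +6·0.00833333° lon, +8·0.00416667° lat → SW at lon -71.0333°, lat 50.6167°.
Cell spans 0.00833333° lon × 0.00416667° lat.
south 50.61667° N, north 50.62083° N.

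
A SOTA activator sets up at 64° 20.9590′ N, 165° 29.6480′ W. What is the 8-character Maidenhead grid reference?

AP74gi03

Shift to the Maidenhead origin (180°W, 90°S): lon 14.50587, lat 154.34932.
Field: 14.50587/20 → 0 → A, 154.34932/10 → 15 → P; chars AP.
Square: 14.50587/2 → 7, 4.34932/1 → 4; chars 74.
Subsquare: 0.50587/0.0833333 → 6 → g, 0.34932/0.0416667 → 8 → i; chars gi.
Extended square: 0.00587/0.00833333 → 0, 0.01598/0.00416667 → 3; chars 03.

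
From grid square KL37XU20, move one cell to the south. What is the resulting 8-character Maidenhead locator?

KL37xt29

Latitude extended square 0; −1 → -1, wraps to 9, carry into subsquare.
Latitude subsquare u = 20; −1 → 19 = t.
The longitude characters are unchanged.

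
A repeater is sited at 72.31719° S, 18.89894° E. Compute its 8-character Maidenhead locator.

JB97kq73

Shift to the Maidenhead origin (180°W, 90°S): lon 198.89894, lat 17.68281.
Field: lon ⌊198.89894/20⌋ = 9 → J; lat ⌊17.68281/10⌋ = 1 → B.
Square: lon ⌊18.89894/2⌋ = 9; lat ⌊7.68281/1⌋ = 7.
Subsquare: lon ⌊0.89894/0.0833333⌋ = 10 → k; lat ⌊0.68281/0.0416667⌋ = 16 → q.
Extended square: lon ⌊0.06561/0.00833333⌋ = 7; lat ⌊0.01614/0.00416667⌋ = 3.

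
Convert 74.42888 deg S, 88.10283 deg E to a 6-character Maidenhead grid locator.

Offset from 180°W / 90°S: lon 268.1028°, lat 15.5711°.
Field (20°×10°, letters A–R): 268.1028/20 → 13 → N, 15.5711/10 → 1 → B; chars NB.
Square (2°×1°, digits 0–9): 8.1028/2 → 4, 5.5711/1 → 5; chars 45.
Subsquare (5′×2.5′, letters a–x): 0.1028/0.0833333 → 1 → b, 0.5711/0.0416667 → 13 → n; chars bn.

NB45bn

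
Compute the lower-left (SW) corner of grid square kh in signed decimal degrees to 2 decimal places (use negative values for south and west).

Field K=10, H=7: +10·20° lon, +7·10° lat → SW at lon 20°, lat -20°.
latitude -20.00, longitude 20.00.

-20.00, 20.00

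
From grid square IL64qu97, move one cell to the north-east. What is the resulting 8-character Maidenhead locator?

Longitude extended square 9; +1 → 10, wraps to 0, carry into subsquare.
Longitude subsquare q = 16; +1 → 17 = r.
Latitude extended square 7; +1 → 8.

IL64ru08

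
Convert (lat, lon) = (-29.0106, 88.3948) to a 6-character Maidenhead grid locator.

Offset from 180°W / 90°S: lon 268.3948°, lat 60.9894°.
Field: lon ⌊268.3948/20⌋ = 13 → N; lat ⌊60.9894/10⌋ = 6 → G.
Square: lon ⌊8.3948/2⌋ = 4; lat ⌊0.9894/1⌋ = 0.
Subsquare: lon ⌊0.3948/0.0833333⌋ = 4 → e; lat ⌊0.9894/0.0416667⌋ = 23 → x.

NG40ex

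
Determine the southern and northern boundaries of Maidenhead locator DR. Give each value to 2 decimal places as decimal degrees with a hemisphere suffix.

Field D=3, R=17: +3·20° lon, +17·10° lat → SW at lon -120°, lat 80°.
Cell spans 20° lon × 10° lat.
south 80.00° N, north 90.00° N.

80.00° N, 90.00° N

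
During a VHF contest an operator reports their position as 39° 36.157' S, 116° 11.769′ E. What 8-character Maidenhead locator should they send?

OF80cj35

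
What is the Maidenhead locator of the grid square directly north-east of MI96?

NI07

Longitude square 9; +1 → 10, wraps to 0, carry into field.
Longitude field M = 12; +1 → 13 = N.
Latitude square 6; +1 → 7.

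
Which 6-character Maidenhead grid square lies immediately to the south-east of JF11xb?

JF21aa

Longitude subsquare x = 23; +1 → 24, wraps to 0 = a, carry into square.
Longitude square 1; +1 → 2.
Latitude subsquare b = 1; −1 → 0 = a.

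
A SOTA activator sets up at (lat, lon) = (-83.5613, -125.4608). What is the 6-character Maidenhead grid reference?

Add 180° to longitude and 90° to latitude: 54.5392, 6.4387.
Field: 54.5392/20 → 2 → C, 6.4387/10 → 0 → A; chars CA.
Square: 14.5392/2 → 7, 6.4387/1 → 6; chars 76.
Subsquare: 0.5392/0.0833333 → 6 → g, 0.4387/0.0416667 → 10 → k; chars gk.

CA76gk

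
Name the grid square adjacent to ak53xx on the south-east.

AK63aw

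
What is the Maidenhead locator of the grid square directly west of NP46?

NP36

Longitude square 4; −1 → 3.
The latitude characters are unchanged.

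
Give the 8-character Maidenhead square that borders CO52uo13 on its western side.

Longitude extended square 1; −1 → 0.
The latitude characters are unchanged.

CO52uo03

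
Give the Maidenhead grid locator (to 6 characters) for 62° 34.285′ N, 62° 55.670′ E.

MP12ln

Offset from 180°W / 90°S: lon 242.9278°, lat 152.5714°.
Field: lon ⌊242.9278/20⌋ = 12 → M; lat ⌊152.5714/10⌋ = 15 → P.
Square: lon ⌊2.9278/2⌋ = 1; lat ⌊2.5714/1⌋ = 2.
Subsquare: lon ⌊0.9278/0.0833333⌋ = 11 → l; lat ⌊0.5714/0.0416667⌋ = 13 → n.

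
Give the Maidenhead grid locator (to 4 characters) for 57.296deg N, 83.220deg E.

Offset from 180°W / 90°S: lon 263.22°, lat 147.30°.
Field: 263.22/20 → 13 → N, 147.30/10 → 14 → O; chars NO.
Square: 3.22/2 → 1, 7.30/1 → 7; chars 17.

NO17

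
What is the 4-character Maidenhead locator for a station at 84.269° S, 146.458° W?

BA65

Offset from 180°W / 90°S: lon 33.54°, lat 5.73°.
Field: 33.54/20 → 1 → B, 5.73/10 → 0 → A; chars BA.
Square: 13.54/2 → 6, 5.73/1 → 5; chars 65.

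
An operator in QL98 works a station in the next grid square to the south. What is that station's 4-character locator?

Latitude square 8; −1 → 7.
The longitude characters are unchanged.

QL97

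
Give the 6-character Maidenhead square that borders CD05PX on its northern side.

CD06pa

Latitude subsquare x = 23; +1 → 24, wraps to 0 = a, carry into square.
Latitude square 5; +1 → 6.
The longitude characters are unchanged.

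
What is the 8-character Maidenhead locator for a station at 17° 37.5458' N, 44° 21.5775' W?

GK77tp60

Offset from 180°W / 90°S: lon 135.64038°, lat 107.62576°.
Field: 135.64038/20 → 6 → G, 107.62576/10 → 10 → K; chars GK.
Square: 15.64038/2 → 7, 7.62576/1 → 7; chars 77.
Subsquare: 1.64038/0.0833333 → 19 → t, 0.62576/0.0416667 → 15 → p; chars tp.
Extended square: 0.05704/0.00833333 → 6, 0.00076/0.00416667 → 0; chars 60.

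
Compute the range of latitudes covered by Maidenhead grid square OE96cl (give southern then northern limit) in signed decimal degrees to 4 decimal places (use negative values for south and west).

-43.5417, -43.5000

Field O=14, E=4: +14·20° lon, +4·10° lat → SW at lon 100°, lat -50°.
Square 9, 6: +9·2° lon, +6·1° lat → SW at lon 118°, lat -44°.
Subsquare c=2, l=11: +2·0.0833333° lon, +11·0.0416667° lat → SW at lon 118.167°, lat -43.5417°.
Cell spans 0.0833333° lon × 0.0416667° lat.
south -43.5417, north -43.5000.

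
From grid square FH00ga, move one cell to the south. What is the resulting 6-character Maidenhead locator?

Latitude subsquare a = 0; −1 → -1, wraps to 23 = x, carry into square.
Latitude square 0; −1 → -1, wraps to 9, carry into field.
Latitude field H = 7; −1 → 6 = G.
The longitude characters are unchanged.

FG09gx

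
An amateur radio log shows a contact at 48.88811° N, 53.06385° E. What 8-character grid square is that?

LN68mv73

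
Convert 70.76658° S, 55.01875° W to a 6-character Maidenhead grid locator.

GB29lf

Add 180° to longitude and 90° to latitude: 124.9813, 19.2334.
Field: 124.9813/20 → 6 → G, 19.2334/10 → 1 → B; chars GB.
Square: 4.9813/2 → 2, 9.2334/1 → 9; chars 29.
Subsquare: 0.9813/0.0833333 → 11 → l, 0.2334/0.0416667 → 5 → f; chars lf.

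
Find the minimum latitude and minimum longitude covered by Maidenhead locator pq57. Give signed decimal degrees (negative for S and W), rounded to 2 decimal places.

Field P=15, Q=16: +15·20° lon, +16·10° lat → SW at lon 120°, lat 70°.
Square 5, 7: +5·2° lon, +7·1° lat → SW at lon 130°, lat 77°.
latitude 77.00, longitude 130.00.

77.00, 130.00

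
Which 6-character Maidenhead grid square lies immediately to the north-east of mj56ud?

Longitude subsquare u = 20; +1 → 21 = v.
Latitude subsquare d = 3; +1 → 4 = e.

MJ56ve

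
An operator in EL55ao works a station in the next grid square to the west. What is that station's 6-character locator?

Longitude subsquare a = 0; −1 → -1, wraps to 23 = x, carry into square.
Longitude square 5; −1 → 4.
The latitude characters are unchanged.

EL45xo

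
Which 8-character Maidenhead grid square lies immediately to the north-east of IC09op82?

Longitude extended square 8; +1 → 9.
Latitude extended square 2; +1 → 3.

IC09op93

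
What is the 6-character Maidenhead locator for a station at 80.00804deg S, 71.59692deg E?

Add 180° to longitude and 90° to latitude: 251.5969, 9.9920.
Field: lon ⌊251.5969/20⌋ = 12 → M; lat ⌊9.9920/10⌋ = 0 → A.
Square: lon ⌊11.5969/2⌋ = 5; lat ⌊9.9920/1⌋ = 9.
Subsquare: lon ⌊1.5969/0.0833333⌋ = 19 → t; lat ⌊0.9920/0.0416667⌋ = 23 → x.

MA59tx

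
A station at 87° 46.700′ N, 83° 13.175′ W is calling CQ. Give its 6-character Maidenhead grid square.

Offset from 180°W / 90°S: lon 96.7804°, lat 177.7783°.
Field: lon ⌊96.7804/20⌋ = 4 → E; lat ⌊177.7783/10⌋ = 17 → R.
Square: lon ⌊16.7804/2⌋ = 8; lat ⌊7.7783/1⌋ = 7.
Subsquare: lon ⌊0.7804/0.0833333⌋ = 9 → j; lat ⌊0.7783/0.0416667⌋ = 18 → s.

ER87js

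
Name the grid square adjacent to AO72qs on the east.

Longitude subsquare q = 16; +1 → 17 = r.
The latitude characters are unchanged.

AO72rs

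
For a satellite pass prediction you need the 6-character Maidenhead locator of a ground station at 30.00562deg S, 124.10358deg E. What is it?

PF29bx

Offset from 180°W / 90°S: lon 304.1036°, lat 59.9944°.
Field (20°×10°, letters A–R): 304.1036/20 → 15 → P, 59.9944/10 → 5 → F; chars PF.
Square (2°×1°, digits 0–9): 4.1036/2 → 2, 9.9944/1 → 9; chars 29.
Subsquare (5′×2.5′, letters a–x): 0.1036/0.0833333 → 1 → b, 0.9944/0.0416667 → 23 → x; chars bx.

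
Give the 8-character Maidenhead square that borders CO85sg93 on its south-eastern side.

Longitude extended square 9; +1 → 10, wraps to 0, carry into subsquare.
Longitude subsquare s = 18; +1 → 19 = t.
Latitude extended square 3; −1 → 2.

CO85tg02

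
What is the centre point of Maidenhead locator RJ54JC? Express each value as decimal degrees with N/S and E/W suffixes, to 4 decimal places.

Field R=17, J=9: +17·20° lon, +9·10° lat → SW at lon 160°, lat 0°.
Square 5, 4: +5·2° lon, +4·1° lat → SW at lon 170°, lat 4°.
Subsquare j=9, c=2: +9·0.0833333° lon, +2·0.0416667° lat → SW at lon 170.75°, lat 4.08333°.
Cell spans 0.0833333° lon × 0.0416667° lat. Centre is SW corner plus half of each.
latitude 4.1042° N, longitude 170.7917° E.

4.1042° N, 170.7917° E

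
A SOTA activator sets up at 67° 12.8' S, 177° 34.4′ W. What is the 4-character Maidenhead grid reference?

AC12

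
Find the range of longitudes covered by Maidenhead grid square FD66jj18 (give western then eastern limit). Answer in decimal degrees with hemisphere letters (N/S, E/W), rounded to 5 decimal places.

Field F=5, D=3: +5·20° lon, +3·10° lat → SW at lon -80°, lat -60°.
Square 6, 6: +6·2° lon, +6·1° lat → SW at lon -68°, lat -54°.
Subsquare j=9, j=9: +9·0.0833333° lon, +9·0.0416667° lat → SW at lon -67.25°, lat -53.625°.
Extended square 1, 8: +1·0.00833333° lon, +8·0.00416667° lat → SW at lon -67.2417°, lat -53.5917°.
Cell spans 0.00833333° lon × 0.00416667° lat.
west 67.24167° W, east 67.23333° W.

67.24167° W, 67.23333° W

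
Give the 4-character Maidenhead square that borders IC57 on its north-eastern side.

IC68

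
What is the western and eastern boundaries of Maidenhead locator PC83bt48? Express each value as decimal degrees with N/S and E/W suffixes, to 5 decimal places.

Field P=15, C=2: +15·20° lon, +2·10° lat → SW at lon 120°, lat -70°.
Square 8, 3: +8·2° lon, +3·1° lat → SW at lon 136°, lat -67°.
Subsquare b=1, t=19: +1·0.0833333° lon, +19·0.0416667° lat → SW at lon 136.083°, lat -66.2083°.
Extended square 4, 8: +4·0.00833333° lon, +8·0.00416667° lat → SW at lon 136.117°, lat -66.175°.
Cell spans 0.00833333° lon × 0.00416667° lat.
west 136.11667° E, east 136.12500° E.

136.11667° E, 136.12500° E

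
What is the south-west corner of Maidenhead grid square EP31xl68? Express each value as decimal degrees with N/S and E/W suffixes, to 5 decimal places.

61.49167° N, 92.03333° W

Field E=4, P=15: +4·20° lon, +15·10° lat → SW at lon -100°, lat 60°.
Square 3, 1: +3·2° lon, +1·1° lat → SW at lon -94°, lat 61°.
Subsquare x=23, l=11: +23·0.0833333° lon, +11·0.0416667° lat → SW at lon -92.0833°, lat 61.4583°.
Extended square 6, 8: +6·0.00833333° lon, +8·0.00416667° lat → SW at lon -92.0333°, lat 61.4917°.
latitude 61.49167° N, longitude 92.03333° W.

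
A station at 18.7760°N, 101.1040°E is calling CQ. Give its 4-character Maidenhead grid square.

Offset from 180°W / 90°S: lon 281.10°, lat 108.78°.
Field: lon ⌊281.10/20⌋ = 14 → O; lat ⌊108.78/10⌋ = 10 → K.
Square: lon ⌊1.10/2⌋ = 0; lat ⌊8.78/1⌋ = 8.

OK08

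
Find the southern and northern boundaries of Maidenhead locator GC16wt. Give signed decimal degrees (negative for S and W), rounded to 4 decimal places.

Field G=6, C=2: +6·20° lon, +2·10° lat → SW at lon -60°, lat -70°.
Square 1, 6: +1·2° lon, +6·1° lat → SW at lon -58°, lat -64°.
Subsquare w=22, t=19: +22·0.0833333° lon, +19·0.0416667° lat → SW at lon -56.1667°, lat -63.2083°.
Cell spans 0.0833333° lon × 0.0416667° lat.
south -63.2083, north -63.1667.

-63.2083, -63.1667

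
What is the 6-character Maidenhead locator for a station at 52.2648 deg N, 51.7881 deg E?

LO52vg

Add 180° to longitude and 90° to latitude: 231.7881, 142.2648.
Field: 231.7881/20 → 11 → L, 142.2648/10 → 14 → O; chars LO.
Square: 11.7881/2 → 5, 2.2648/1 → 2; chars 52.
Subsquare: 1.7881/0.0833333 → 21 → v, 0.2648/0.0416667 → 6 → g; chars vg.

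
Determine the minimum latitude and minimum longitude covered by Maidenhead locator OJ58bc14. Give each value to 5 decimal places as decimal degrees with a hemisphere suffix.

8.10000° N, 110.09167° E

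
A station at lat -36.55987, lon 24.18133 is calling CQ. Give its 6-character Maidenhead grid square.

Add 180° to longitude and 90° to latitude: 204.1813, 53.4401.
Field: 204.1813/20 → 10 → K, 53.4401/10 → 5 → F; chars KF.
Square: 4.1813/2 → 2, 3.4401/1 → 3; chars 23.
Subsquare: 0.1813/0.0833333 → 2 → c, 0.4401/0.0416667 → 10 → k; chars ck.

KF23ck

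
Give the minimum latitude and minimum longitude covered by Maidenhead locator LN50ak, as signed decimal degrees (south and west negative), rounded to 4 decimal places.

40.4167, 50.0000

Field L=11, N=13: +11·20° lon, +13·10° lat → SW at lon 40°, lat 40°.
Square 5, 0: +5·2° lon, +0·1° lat → SW at lon 50°, lat 40°.
Subsquare a=0, k=10: +0·0.0833333° lon, +10·0.0416667° lat → SW at lon 50°, lat 40.4167°.
latitude 40.4167, longitude 50.0000.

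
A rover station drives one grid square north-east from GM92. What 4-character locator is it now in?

HM03

Longitude square 9; +1 → 10, wraps to 0, carry into field.
Longitude field G = 6; +1 → 7 = H.
Latitude square 2; +1 → 3.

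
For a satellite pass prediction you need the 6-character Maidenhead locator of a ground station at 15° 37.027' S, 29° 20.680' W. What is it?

HH54hj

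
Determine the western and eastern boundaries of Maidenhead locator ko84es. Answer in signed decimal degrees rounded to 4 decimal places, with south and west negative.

Field K=10, O=14: +10·20° lon, +14·10° lat → SW at lon 20°, lat 50°.
Square 8, 4: +8·2° lon, +4·1° lat → SW at lon 36°, lat 54°.
Subsquare e=4, s=18: +4·0.0833333° lon, +18·0.0416667° lat → SW at lon 36.3333°, lat 54.75°.
Cell spans 0.0833333° lon × 0.0416667° lat.
west 36.3333, east 36.4167.

36.3333, 36.4167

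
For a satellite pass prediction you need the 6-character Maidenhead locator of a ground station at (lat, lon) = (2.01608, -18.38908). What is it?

IJ02ta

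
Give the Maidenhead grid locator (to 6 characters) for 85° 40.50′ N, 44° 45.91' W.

GR75oq

Offset from 180°W / 90°S: lon 135.2348°, lat 175.6750°.
Field: 135.2348/20 → 6 → G, 175.6750/10 → 17 → R; chars GR.
Square: 15.2348/2 → 7, 5.6750/1 → 5; chars 75.
Subsquare: 1.2348/0.0833333 → 14 → o, 0.6750/0.0416667 → 16 → q; chars oq.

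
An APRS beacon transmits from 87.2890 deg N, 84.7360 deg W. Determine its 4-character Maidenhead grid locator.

Add 180° to longitude and 90° to latitude: 95.26, 177.29.
Field: 95.26/20 → 4 → E, 177.29/10 → 17 → R; chars ER.
Square: 15.26/2 → 7, 7.29/1 → 7; chars 77.

ER77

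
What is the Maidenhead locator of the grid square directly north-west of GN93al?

Longitude subsquare a = 0; −1 → -1, wraps to 23 = x, carry into square.
Longitude square 9; −1 → 8.
Latitude subsquare l = 11; +1 → 12 = m.

GN83xm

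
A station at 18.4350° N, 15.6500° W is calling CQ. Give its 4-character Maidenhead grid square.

Shift to the Maidenhead origin (180°W, 90°S): lon 164.35, lat 108.44.
Field: lon ⌊164.35/20⌋ = 8 → I; lat ⌊108.44/10⌋ = 10 → K.
Square: lon ⌊4.35/2⌋ = 2; lat ⌊8.44/1⌋ = 8.

IK28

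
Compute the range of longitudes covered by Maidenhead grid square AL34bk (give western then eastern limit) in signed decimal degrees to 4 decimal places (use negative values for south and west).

-173.9167, -173.8333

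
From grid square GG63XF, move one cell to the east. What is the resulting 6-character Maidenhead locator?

Longitude subsquare x = 23; +1 → 24, wraps to 0 = a, carry into square.
Longitude square 6; +1 → 7.
The latitude characters are unchanged.

GG73af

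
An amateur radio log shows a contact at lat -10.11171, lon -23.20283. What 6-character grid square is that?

HH89jv

Shift to the Maidenhead origin (180°W, 90°S): lon 156.7972, lat 79.8883.
Field (20°×10°, letters A–R): lon ⌊156.7972/20⌋ = 7 → H; lat ⌊79.8883/10⌋ = 7 → H.
Square (2°×1°, digits 0–9): lon ⌊16.7972/2⌋ = 8; lat ⌊9.8883/1⌋ = 9.
Subsquare (5′×2.5′, letters a–x): lon ⌊0.7972/0.0833333⌋ = 9 → j; lat ⌊0.8883/0.0416667⌋ = 21 → v.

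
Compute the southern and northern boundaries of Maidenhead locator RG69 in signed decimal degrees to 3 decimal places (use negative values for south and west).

-21.000, -20.000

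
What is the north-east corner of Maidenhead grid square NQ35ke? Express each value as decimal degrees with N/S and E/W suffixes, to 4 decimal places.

Field N=13, Q=16: +13·20° lon, +16·10° lat → SW at lon 80°, lat 70°.
Square 3, 5: +3·2° lon, +5·1° lat → SW at lon 86°, lat 75°.
Subsquare k=10, e=4: +10·0.0833333° lon, +4·0.0416667° lat → SW at lon 86.8333°, lat 75.1667°.
Cell spans 0.0833333° lon × 0.0416667° lat. NE corner is SW corner plus one full cell.
latitude 75.2083° N, longitude 86.9167° E.

75.2083° N, 86.9167° E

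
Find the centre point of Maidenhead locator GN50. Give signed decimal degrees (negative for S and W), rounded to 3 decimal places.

40.500, -49.000

Field G=6, N=13: +6·20° lon, +13·10° lat → SW at lon -60°, lat 40°.
Square 5, 0: +5·2° lon, +0·1° lat → SW at lon -50°, lat 40°.
Cell spans 2° lon × 1° lat. Centre is SW corner plus half of each.
latitude 40.500, longitude -49.000.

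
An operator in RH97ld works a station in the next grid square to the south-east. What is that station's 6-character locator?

RH97mc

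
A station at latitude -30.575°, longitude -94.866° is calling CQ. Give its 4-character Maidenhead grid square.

EF29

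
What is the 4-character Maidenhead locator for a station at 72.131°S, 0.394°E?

JB07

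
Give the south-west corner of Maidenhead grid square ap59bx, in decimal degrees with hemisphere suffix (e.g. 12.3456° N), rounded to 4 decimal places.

69.9583° N, 169.9167° W

Field A=0, P=15: +0·20° lon, +15·10° lat → SW at lon -180°, lat 60°.
Square 5, 9: +5·2° lon, +9·1° lat → SW at lon -170°, lat 69°.
Subsquare b=1, x=23: +1·0.0833333° lon, +23·0.0416667° lat → SW at lon -169.917°, lat 69.9583°.
latitude 69.9583° N, longitude 169.9167° W.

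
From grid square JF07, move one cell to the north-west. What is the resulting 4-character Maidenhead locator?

Longitude square 0; −1 → -1, wraps to 9, carry into field.
Longitude field J = 9; −1 → 8 = I.
Latitude square 7; +1 → 8.

IF98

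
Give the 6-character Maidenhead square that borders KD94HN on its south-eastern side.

Longitude subsquare h = 7; +1 → 8 = i.
Latitude subsquare n = 13; −1 → 12 = m.

KD94im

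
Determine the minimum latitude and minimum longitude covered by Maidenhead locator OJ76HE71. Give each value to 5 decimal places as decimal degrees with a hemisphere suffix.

Field O=14, J=9: +14·20° lon, +9·10° lat → SW at lon 100°, lat 0°.
Square 7, 6: +7·2° lon, +6·1° lat → SW at lon 114°, lat 6°.
Subsquare h=7, e=4: +7·0.0833333° lon, +4·0.0416667° lat → SW at lon 114.583°, lat 6.16667°.
Extended square 7, 1: +7·0.00833333° lon, +1·0.00416667° lat → SW at lon 114.642°, lat 6.17083°.
latitude 6.17083° N, longitude 114.64167° E.

6.17083° N, 114.64167° E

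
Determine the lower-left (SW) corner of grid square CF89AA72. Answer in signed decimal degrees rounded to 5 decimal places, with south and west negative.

-30.99167, -123.94167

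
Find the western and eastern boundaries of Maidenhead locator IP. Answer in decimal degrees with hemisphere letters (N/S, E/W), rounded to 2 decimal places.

20.00° W, 0.00° E

Field I=8, P=15: +8·20° lon, +15·10° lat → SW at lon -20°, lat 60°.
Cell spans 20° lon × 10° lat.
west 20.00° W, east 0.00° E.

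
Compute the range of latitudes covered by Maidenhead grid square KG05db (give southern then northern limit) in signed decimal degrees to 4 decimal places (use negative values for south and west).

-24.9583, -24.9167

Field K=10, G=6: +10·20° lon, +6·10° lat → SW at lon 20°, lat -30°.
Square 0, 5: +0·2° lon, +5·1° lat → SW at lon 20°, lat -25°.
Subsquare d=3, b=1: +3·0.0833333° lon, +1·0.0416667° lat → SW at lon 20.25°, lat -24.9583°.
Cell spans 0.0833333° lon × 0.0416667° lat.
south -24.9583, north -24.9167.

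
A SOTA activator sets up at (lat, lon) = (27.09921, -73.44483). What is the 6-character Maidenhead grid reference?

Offset from 180°W / 90°S: lon 106.5552°, lat 117.0992°.
Field (20°×10°, letters A–R): lon ⌊106.5552/20⌋ = 5 → F; lat ⌊117.0992/10⌋ = 11 → L.
Square (2°×1°, digits 0–9): lon ⌊6.5552/2⌋ = 3; lat ⌊7.0992/1⌋ = 7.
Subsquare (5′×2.5′, letters a–x): lon ⌊0.5552/0.0833333⌋ = 6 → g; lat ⌊0.0992/0.0416667⌋ = 2 → c.

FL37gc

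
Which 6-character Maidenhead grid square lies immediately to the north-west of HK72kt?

HK72ju

Longitude subsquare k = 10; −1 → 9 = j.
Latitude subsquare t = 19; +1 → 20 = u.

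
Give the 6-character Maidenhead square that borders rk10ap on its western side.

RK00xp

Longitude subsquare a = 0; −1 → -1, wraps to 23 = x, carry into square.
Longitude square 1; −1 → 0.
The latitude characters are unchanged.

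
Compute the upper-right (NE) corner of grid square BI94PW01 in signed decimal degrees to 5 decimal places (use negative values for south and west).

Field B=1, I=8: +1·20° lon, +8·10° lat → SW at lon -160°, lat -10°.
Square 9, 4: +9·2° lon, +4·1° lat → SW at lon -142°, lat -6°.
Subsquare p=15, w=22: +15·0.0833333° lon, +22·0.0416667° lat → SW at lon -140.75°, lat -5.08333°.
Extended square 0, 1: +0·0.00833333° lon, +1·0.00416667° lat → SW at lon -140.75°, lat -5.07917°.
Cell spans 0.00833333° lon × 0.00416667° lat. NE corner is SW corner plus one full cell.
latitude -5.07500, longitude -140.74167.

-5.07500, -140.74167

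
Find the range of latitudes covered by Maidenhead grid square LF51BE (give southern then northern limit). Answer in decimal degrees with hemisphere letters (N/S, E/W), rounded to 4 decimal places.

38.8333° S, 38.7917° S

Field L=11, F=5: +11·20° lon, +5·10° lat → SW at lon 40°, lat -40°.
Square 5, 1: +5·2° lon, +1·1° lat → SW at lon 50°, lat -39°.
Subsquare b=1, e=4: +1·0.0833333° lon, +4·0.0416667° lat → SW at lon 50.0833°, lat -38.8333°.
Cell spans 0.0833333° lon × 0.0416667° lat.
south 38.8333° S, north 38.7917° S.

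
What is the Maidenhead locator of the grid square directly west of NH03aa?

Longitude subsquare a = 0; −1 → -1, wraps to 23 = x, carry into square.
Longitude square 0; −1 → -1, wraps to 9, carry into field.
Longitude field N = 13; −1 → 12 = M.
The latitude characters are unchanged.

MH93xa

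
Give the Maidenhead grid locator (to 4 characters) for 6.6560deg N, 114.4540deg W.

DJ26

Add 180° to longitude and 90° to latitude: 65.55, 96.66.
Field: lon ⌊65.55/20⌋ = 3 → D; lat ⌊96.66/10⌋ = 9 → J.
Square: lon ⌊5.55/2⌋ = 2; lat ⌊6.66/1⌋ = 6.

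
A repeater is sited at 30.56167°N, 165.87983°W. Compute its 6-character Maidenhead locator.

Add 180° to longitude and 90° to latitude: 14.1202, 120.5617.
Field (20°×10°, letters A–R): lon ⌊14.1202/20⌋ = 0 → A; lat ⌊120.5617/10⌋ = 12 → M.
Square (2°×1°, digits 0–9): lon ⌊14.1202/2⌋ = 7; lat ⌊0.5617/1⌋ = 0.
Subsquare (5′×2.5′, letters a–x): lon ⌊0.1202/0.0833333⌋ = 1 → b; lat ⌊0.5617/0.0416667⌋ = 13 → n.

AM70bn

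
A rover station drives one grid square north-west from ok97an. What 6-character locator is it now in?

Longitude subsquare a = 0; −1 → -1, wraps to 23 = x, carry into square.
Longitude square 9; −1 → 8.
Latitude subsquare n = 13; +1 → 14 = o.

OK87xo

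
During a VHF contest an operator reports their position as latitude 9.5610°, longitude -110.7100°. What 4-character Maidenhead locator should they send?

DJ49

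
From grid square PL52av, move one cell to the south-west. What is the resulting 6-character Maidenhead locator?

Longitude subsquare a = 0; −1 → -1, wraps to 23 = x, carry into square.
Longitude square 5; −1 → 4.
Latitude subsquare v = 21; −1 → 20 = u.

PL42xu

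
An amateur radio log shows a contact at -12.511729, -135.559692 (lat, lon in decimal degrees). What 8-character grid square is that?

CH27fl27

Shift to the Maidenhead origin (180°W, 90°S): lon 44.44031, lat 77.48827.
Field: 44.44031/20 → 2 → C, 77.48827/10 → 7 → H; chars CH.
Square: 4.44031/2 → 2, 7.48827/1 → 7; chars 27.
Subsquare: 0.44031/0.0833333 → 5 → f, 0.48827/0.0416667 → 11 → l; chars fl.
Extended square: 0.02364/0.00833333 → 2, 0.02994/0.00416667 → 7; chars 27.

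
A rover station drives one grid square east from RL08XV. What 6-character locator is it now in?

Longitude subsquare x = 23; +1 → 24, wraps to 0 = a, carry into square.
Longitude square 0; +1 → 1.
The latitude characters are unchanged.

RL18av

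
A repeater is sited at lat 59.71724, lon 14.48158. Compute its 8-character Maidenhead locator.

JO79fr72

Add 180° to longitude and 90° to latitude: 194.48158, 149.71724.
Field: lon ⌊194.48158/20⌋ = 9 → J; lat ⌊149.71724/10⌋ = 14 → O.
Square: lon ⌊14.48158/2⌋ = 7; lat ⌊9.71724/1⌋ = 9.
Subsquare: lon ⌊0.48158/0.0833333⌋ = 5 → f; lat ⌊0.71724/0.0416667⌋ = 17 → r.
Extended square: lon ⌊0.06491/0.00833333⌋ = 7; lat ⌊0.00891/0.00416667⌋ = 2.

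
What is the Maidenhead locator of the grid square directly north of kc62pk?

KC62pl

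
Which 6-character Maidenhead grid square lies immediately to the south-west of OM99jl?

OM99ik

Longitude subsquare j = 9; −1 → 8 = i.
Latitude subsquare l = 11; −1 → 10 = k.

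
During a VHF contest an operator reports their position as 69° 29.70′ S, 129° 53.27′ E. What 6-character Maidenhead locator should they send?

PC40wm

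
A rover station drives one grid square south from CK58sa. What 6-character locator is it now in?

Latitude subsquare a = 0; −1 → -1, wraps to 23 = x, carry into square.
Latitude square 8; −1 → 7.
The longitude characters are unchanged.

CK57sx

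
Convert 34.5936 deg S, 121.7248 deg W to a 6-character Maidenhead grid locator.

CF95dj

Shift to the Maidenhead origin (180°W, 90°S): lon 58.2752, lat 55.4064.
Field: lon ⌊58.2752/20⌋ = 2 → C; lat ⌊55.4064/10⌋ = 5 → F.
Square: lon ⌊18.2752/2⌋ = 9; lat ⌊5.4064/1⌋ = 5.
Subsquare: lon ⌊0.2752/0.0833333⌋ = 3 → d; lat ⌊0.4064/0.0416667⌋ = 9 → j.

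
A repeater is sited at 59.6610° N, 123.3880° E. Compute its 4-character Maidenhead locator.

PO19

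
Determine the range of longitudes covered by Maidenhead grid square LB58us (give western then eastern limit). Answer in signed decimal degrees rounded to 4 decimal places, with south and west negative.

Field L=11, B=1: +11·20° lon, +1·10° lat → SW at lon 40°, lat -80°.
Square 5, 8: +5·2° lon, +8·1° lat → SW at lon 50°, lat -72°.
Subsquare u=20, s=18: +20·0.0833333° lon, +18·0.0416667° lat → SW at lon 51.6667°, lat -71.25°.
Cell spans 0.0833333° lon × 0.0416667° lat.
west 51.6667, east 51.7500.

51.6667, 51.7500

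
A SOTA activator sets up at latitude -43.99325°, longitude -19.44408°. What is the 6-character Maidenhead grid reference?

IE06ga

Offset from 180°W / 90°S: lon 160.5559°, lat 46.0067°.
Field: lon ⌊160.5559/20⌋ = 8 → I; lat ⌊46.0067/10⌋ = 4 → E.
Square: lon ⌊0.5559/2⌋ = 0; lat ⌊6.0067/1⌋ = 6.
Subsquare: lon ⌊0.5559/0.0833333⌋ = 6 → g; lat ⌊0.0067/0.0416667⌋ = 0 → a.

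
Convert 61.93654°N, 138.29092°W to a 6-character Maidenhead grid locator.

CP01uw

Offset from 180°W / 90°S: lon 41.7091°, lat 151.9365°.
Field (20°×10°, letters A–R): 41.7091/20 → 2 → C, 151.9365/10 → 15 → P; chars CP.
Square (2°×1°, digits 0–9): 1.7091/2 → 0, 1.9365/1 → 1; chars 01.
Subsquare (5′×2.5′, letters a–x): 1.7091/0.0833333 → 20 → u, 0.9365/0.0416667 → 22 → w; chars uw.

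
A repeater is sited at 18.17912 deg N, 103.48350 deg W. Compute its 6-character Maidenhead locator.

DK88ge

Offset from 180°W / 90°S: lon 76.5165°, lat 108.1791°.
Field: 76.5165/20 → 3 → D, 108.1791/10 → 10 → K; chars DK.
Square: 16.5165/2 → 8, 8.1791/1 → 8; chars 88.
Subsquare: 0.5165/0.0833333 → 6 → g, 0.1791/0.0416667 → 4 → e; chars ge.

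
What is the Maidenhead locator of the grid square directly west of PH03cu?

Longitude subsquare c = 2; −1 → 1 = b.
The latitude characters are unchanged.

PH03bu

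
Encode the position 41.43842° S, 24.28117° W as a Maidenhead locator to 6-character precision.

Add 180° to longitude and 90° to latitude: 155.7188, 48.5616.
Field (20°×10°, letters A–R): lon ⌊155.7188/20⌋ = 7 → H; lat ⌊48.5616/10⌋ = 4 → E.
Square (2°×1°, digits 0–9): lon ⌊15.7188/2⌋ = 7; lat ⌊8.5616/1⌋ = 8.
Subsquare (5′×2.5′, letters a–x): lon ⌊1.7188/0.0833333⌋ = 20 → u; lat ⌊0.5616/0.0416667⌋ = 13 → n.

HE78un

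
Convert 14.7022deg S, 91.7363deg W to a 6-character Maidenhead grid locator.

EH45dh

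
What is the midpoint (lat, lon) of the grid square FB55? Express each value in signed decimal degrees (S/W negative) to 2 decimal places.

-74.50, -69.00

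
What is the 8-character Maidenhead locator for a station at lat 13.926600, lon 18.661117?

JK93hw92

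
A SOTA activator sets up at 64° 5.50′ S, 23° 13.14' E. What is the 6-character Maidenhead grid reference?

KC15ov

Shift to the Maidenhead origin (180°W, 90°S): lon 203.2190, lat 25.9083.
Field (20°×10°, letters A–R): lon ⌊203.2190/20⌋ = 10 → K; lat ⌊25.9083/10⌋ = 2 → C.
Square (2°×1°, digits 0–9): lon ⌊3.2190/2⌋ = 1; lat ⌊5.9083/1⌋ = 5.
Subsquare (5′×2.5′, letters a–x): lon ⌊1.2190/0.0833333⌋ = 14 → o; lat ⌊0.9083/0.0416667⌋ = 21 → v.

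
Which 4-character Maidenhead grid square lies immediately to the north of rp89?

Latitude square 9; +1 → 10, wraps to 0, carry into field.
Latitude field P = 15; +1 → 16 = Q.
The longitude characters are unchanged.

RQ80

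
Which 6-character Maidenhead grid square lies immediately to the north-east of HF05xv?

HF15aw

Longitude subsquare x = 23; +1 → 24, wraps to 0 = a, carry into square.
Longitude square 0; +1 → 1.
Latitude subsquare v = 21; +1 → 22 = w.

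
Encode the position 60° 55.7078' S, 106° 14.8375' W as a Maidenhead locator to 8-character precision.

DC69vb07

Offset from 180°W / 90°S: lon 73.75271°, lat 29.07154°.
Field: lon ⌊73.75271/20⌋ = 3 → D; lat ⌊29.07154/10⌋ = 2 → C.
Square: lon ⌊13.75271/2⌋ = 6; lat ⌊9.07154/1⌋ = 9.
Subsquare: lon ⌊1.75271/0.0833333⌋ = 21 → v; lat ⌊0.07154/0.0416667⌋ = 1 → b.
Extended square: lon ⌊0.00271/0.00833333⌋ = 0; lat ⌊0.02987/0.00416667⌋ = 7.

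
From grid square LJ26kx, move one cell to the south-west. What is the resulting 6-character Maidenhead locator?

LJ26jw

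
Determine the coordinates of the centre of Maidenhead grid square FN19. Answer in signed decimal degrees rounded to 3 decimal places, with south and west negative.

Field F=5, N=13: +5·20° lon, +13·10° lat → SW at lon -80°, lat 40°.
Square 1, 9: +1·2° lon, +9·1° lat → SW at lon -78°, lat 49°.
Cell spans 2° lon × 1° lat. Centre is SW corner plus half of each.
latitude 49.500, longitude -77.000.

49.500, -77.000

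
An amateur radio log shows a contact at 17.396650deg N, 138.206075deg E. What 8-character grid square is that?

PK97cj45

Shift to the Maidenhead origin (180°W, 90°S): lon 318.20607, lat 107.39665.
Field (20°×10°, letters A–R): 318.20607/20 → 15 → P, 107.39665/10 → 10 → K; chars PK.
Square (2°×1°, digits 0–9): 18.20607/2 → 9, 7.39665/1 → 7; chars 97.
Subsquare (5′×2.5′, letters a–x): 0.20607/0.0833333 → 2 → c, 0.39665/0.0416667 → 9 → j; chars cj.
Extended square (30″×15″, digits 0–9): 0.03941/0.00833333 → 4, 0.02165/0.00416667 → 5; chars 45.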